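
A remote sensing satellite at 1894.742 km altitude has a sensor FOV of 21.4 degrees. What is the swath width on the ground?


FOV = 21.4 deg = 0.3735005 rad
swath = 2 * alt * tan(FOV/2) = 2 * 1894.742 * tan(0.1867502)
swath = 2 * 1894.742 * 0.188952
swath = 716.0304 km

716.0304 km


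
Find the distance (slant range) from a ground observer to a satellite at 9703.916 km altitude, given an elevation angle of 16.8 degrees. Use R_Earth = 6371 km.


h = 9703.916 km, el = 16.8 deg
d = -R_E*sin(el) + sqrt((R_E*sin(el))^2 + 2*R_E*h + h^2)
d = -6371.0000*sin(0.2932153) + sqrt((6371.0000*0.2890318)^2 + 2*6371.0000*9703.916 + 9703.916^2)
d = 13031.5108 km

13031.5108 km


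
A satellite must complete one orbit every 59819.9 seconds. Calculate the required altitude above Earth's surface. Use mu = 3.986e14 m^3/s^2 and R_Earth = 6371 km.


T = 59819.9 s
r = (mu*T^2/(4*pi^2))^(1/3) = (3.986e14 * 59819.9^2 / (4*pi^2))^(1/3)
r = 3.3058995e+07 m = 33058.9946 km
alt = r - R_E = 33058.9946 - 6371 = 26687.9946 km

26687.9946 km


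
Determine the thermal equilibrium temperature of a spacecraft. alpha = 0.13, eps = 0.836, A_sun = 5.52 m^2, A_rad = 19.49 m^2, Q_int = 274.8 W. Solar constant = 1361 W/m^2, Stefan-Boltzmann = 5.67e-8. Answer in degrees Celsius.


Numerator = alpha*S*A_sun + Q_int = 0.13*1361*5.52 + 274.8 = 1251.4536 W
Denominator = eps*sigma*A_rad = 0.836*5.67e-8*19.49 = 9.2384939e-07 W/K^4
T^4 = 1.3546078e+09 K^4
T = 191.8463 K = -81.3037 C

-81.3037 degrees Celsius


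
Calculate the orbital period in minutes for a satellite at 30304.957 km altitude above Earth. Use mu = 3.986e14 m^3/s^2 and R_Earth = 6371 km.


r = 36675.9570 km = 3.6675957e+07 m
T = 2*pi*sqrt(r^3/mu) = 2*pi*sqrt(4.9333777e+22 / 3.986e14)
T = 69901.0024 s = 1165.0167 min

1165.0167 minutes


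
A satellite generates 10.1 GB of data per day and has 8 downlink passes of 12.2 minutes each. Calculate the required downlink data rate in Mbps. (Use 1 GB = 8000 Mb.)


total contact time = 8 * 12.2 * 60 = 5856.0000 s
data = 10.1 GB = 80800.0000 Mb
rate = 80800.0000 / 5856.0000 = 13.7978 Mbps

13.7978 Mbps


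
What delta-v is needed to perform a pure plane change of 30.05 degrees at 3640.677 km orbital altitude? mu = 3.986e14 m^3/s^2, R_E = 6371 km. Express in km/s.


r = 10011.6770 km = 1.0011677e+07 m
V = sqrt(mu/r) = 6309.7947 m/s
di = 30.05 deg = 0.5244714 rad
dV = 2*V*sin(di/2) = 2*6309.7947*sin(0.2622357)
dV = 3271.5085 m/s = 3.2715 km/s

3.2715 km/s


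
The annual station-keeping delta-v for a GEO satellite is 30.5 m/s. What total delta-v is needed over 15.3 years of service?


dV = rate * years = 30.5 * 15.3
dV = 466.6500 m/s

466.6500 m/s


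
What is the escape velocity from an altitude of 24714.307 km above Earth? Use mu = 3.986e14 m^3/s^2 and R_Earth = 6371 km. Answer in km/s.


r = 6371.0 + 24714.307 = 31085.3070 km = 3.1085307e+07 m
v_esc = sqrt(2*mu/r) = sqrt(2*3.986e14 / 3.1085307e+07)
v_esc = 5064.1442 m/s = 5.0641 km/s

5.0641 km/s


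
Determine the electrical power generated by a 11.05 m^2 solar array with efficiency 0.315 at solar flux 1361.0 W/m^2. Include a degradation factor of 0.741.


P = area * eta * S * degradation
P = 11.05 * 0.315 * 1361.0 * 0.741
P = 3510.3399 W

3510.3399 W


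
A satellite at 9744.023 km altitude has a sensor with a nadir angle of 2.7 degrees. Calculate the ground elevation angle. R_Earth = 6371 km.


r = R_E + alt = 16115.0230 km
Law of sines in the satellite / Earth-center / ground-point triangle:
  sin(nadir)/R_E = sin(90 + el)/r  =>  cos(el) = (r/R_E)*sin(nadir)
cos(el) = (16115.0230 / 6371.0000) * sin(2.7 deg) = 0.1191527
el = arccos(0.1191527) = 83.1568 deg
(Earth-central angle = 90 - nadir - el = 4.1432 deg)

83.1568 degrees


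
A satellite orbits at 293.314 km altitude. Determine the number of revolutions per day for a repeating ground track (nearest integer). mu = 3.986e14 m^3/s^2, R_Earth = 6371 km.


r = 6.664314e+06 m
T = 2*pi*sqrt(r^3/mu) = 5414.3260 s = 90.2388 min
revs/day = 1440 / 90.2388 = 15.9577
Rounded: 16 revolutions per day

16 revolutions per day


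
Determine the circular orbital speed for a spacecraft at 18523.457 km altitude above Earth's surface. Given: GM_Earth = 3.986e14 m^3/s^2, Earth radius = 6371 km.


r = R_E + alt = 6371.0 + 18523.457 = 24894.4570 km = 2.4894457e+07 m
v = sqrt(mu/r) = sqrt(3.986e14 / 2.4894457e+07) = 4001.4493 m/s = 4.0014 km/s

4.0014 km/s


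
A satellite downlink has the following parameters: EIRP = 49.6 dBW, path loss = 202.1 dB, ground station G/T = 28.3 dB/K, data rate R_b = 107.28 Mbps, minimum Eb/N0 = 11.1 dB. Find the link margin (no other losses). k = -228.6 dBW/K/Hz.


C/N0 = EIRP - FSPL + G/T - k = 49.6 - 202.1 + 28.3 - (-228.6)
C/N0 = 104.4000 dB-Hz
R_b = 107.28 Mbps = 1.0728e+08 bps -> 10*log10(R_b) = 80.3052 dB-Hz
Eb/N0 = C/N0 - 10*log10(R_b) = 104.4000 - 80.3052 = 24.0948 dB
Margin = Eb/N0 - Eb/N0_req = 24.0948 - 11.1 = 12.9948 dB (link closes)

12.9948 dB


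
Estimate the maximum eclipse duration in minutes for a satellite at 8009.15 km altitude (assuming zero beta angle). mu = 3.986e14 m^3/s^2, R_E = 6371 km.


r = 14380.1500 km
T = 286.0257 min
Eclipse fraction = arcsin(R_E/r)/pi = arcsin(6371.0000/14380.1500)/pi
= arcsin(0.4430413)/pi = 0.1461005
Eclipse duration = 0.1461005 * 286.0257 = 41.7885 min

41.7885 minutes


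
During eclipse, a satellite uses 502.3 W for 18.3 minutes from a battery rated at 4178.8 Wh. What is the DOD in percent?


E_used = P * t / 60 = 502.3 * 18.3 / 60 = 153.2015 Wh
DOD = E_used / E_total * 100 = 153.2015 / 4178.8 * 100
DOD = 3.6662 %

3.6662 %


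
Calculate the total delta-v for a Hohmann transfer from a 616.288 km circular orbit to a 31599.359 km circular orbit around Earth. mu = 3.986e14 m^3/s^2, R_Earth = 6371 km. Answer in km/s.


r1 = 6987.2880 km = 6.987288e+06 m
r2 = 37970.3590 km = 3.7970359e+07 m
dv1 = sqrt(mu/r1)*(sqrt(2*r2/(r1+r2)) - 1) = 2263.4364 m/s
dv2 = sqrt(mu/r2)*(1 - sqrt(2*r1/(r1+r2))) = 1433.6100 m/s
total dv = |dv1| + |dv2| = 2263.4364 + 1433.6100 = 3697.0464 m/s = 3.6970 km/s

3.6970 km/s


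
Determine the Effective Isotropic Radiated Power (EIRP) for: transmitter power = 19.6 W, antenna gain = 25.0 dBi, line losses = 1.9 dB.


Pt = 19.6 W = 12.9226 dBW
EIRP = Pt_dBW + Gt - losses = 12.9226 + 25.0 - 1.9 = 36.0226 dBW

36.0226 dBW


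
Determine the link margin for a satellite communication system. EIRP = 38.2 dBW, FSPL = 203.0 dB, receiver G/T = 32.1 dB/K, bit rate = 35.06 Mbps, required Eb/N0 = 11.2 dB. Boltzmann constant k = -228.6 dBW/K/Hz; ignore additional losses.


C/N0 = EIRP - FSPL + G/T - k = 38.2 - 203.0 + 32.1 - (-228.6)
C/N0 = 95.9000 dB-Hz
R_b = 35.06 Mbps = 3.506e+07 bps -> 10*log10(R_b) = 75.4481 dB-Hz
Eb/N0 = C/N0 - 10*log10(R_b) = 95.9000 - 75.4481 = 20.4519 dB
Margin = Eb/N0 - Eb/N0_req = 20.4519 - 11.2 = 9.2519 dB (link closes)

9.2519 dB


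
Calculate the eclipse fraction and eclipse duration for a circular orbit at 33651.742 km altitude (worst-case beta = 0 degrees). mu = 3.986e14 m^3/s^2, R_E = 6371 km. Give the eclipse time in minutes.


r = 40022.7420 km
T = 1328.0677 min
Eclipse fraction = arcsin(R_E/r)/pi = arcsin(6371.0000/40022.7420)/pi
= arcsin(0.1591845)/pi = 0.05088647
Eclipse duration = 0.05088647 * 1328.0677 = 67.5807 min

67.5807 minutes


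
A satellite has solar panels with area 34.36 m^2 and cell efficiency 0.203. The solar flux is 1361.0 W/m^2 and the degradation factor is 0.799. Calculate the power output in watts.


P = area * eta * S * degradation
P = 34.36 * 0.203 * 1361.0 * 0.799
P = 7584.9740 W

7584.9740 W


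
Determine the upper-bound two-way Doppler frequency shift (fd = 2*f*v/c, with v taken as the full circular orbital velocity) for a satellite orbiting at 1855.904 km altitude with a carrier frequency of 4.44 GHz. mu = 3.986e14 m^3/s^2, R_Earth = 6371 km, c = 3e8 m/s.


r = 8.226904e+06 m
v = sqrt(mu/r) = 6960.6602 m/s (worst-case radial velocity)
f = 4.44 GHz = 4.44e+09 Hz
fd = 2*f*v/c = 2*4.44e+09*6960.6602/3.0e+08
fd = 206035.5415 Hz

206035.5415 Hz


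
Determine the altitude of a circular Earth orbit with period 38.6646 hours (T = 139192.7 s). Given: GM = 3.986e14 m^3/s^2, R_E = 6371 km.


T = 139192.7 s
r = (mu*T^2/(4*pi^2))^(1/3) = (3.986e14 * 139192.7^2 / (4*pi^2))^(1/3)
r = 5.8050169e+07 m = 58050.1695 km
alt = r - R_E = 58050.1695 - 6371 = 51679.1695 km

51679.1695 km


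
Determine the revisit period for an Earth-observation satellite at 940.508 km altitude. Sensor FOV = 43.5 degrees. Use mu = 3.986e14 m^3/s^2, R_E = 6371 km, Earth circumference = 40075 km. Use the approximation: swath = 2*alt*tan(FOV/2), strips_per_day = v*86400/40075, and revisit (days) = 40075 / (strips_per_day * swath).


swath = 2*940.508*tan(0.3796091) = 750.4493 km
v = sqrt(mu/r) = 7383.5491 m/s = 7.3835 km/s
strips/day = v*86400/40075 = 7.3835*86400/40075 = 15.9186
coverage/day = strips * swath = 15.9186 * 750.4493 = 11946.1161 km
revisit = 40075 / 11946.1161 = 3.3546 days

3.3546 days


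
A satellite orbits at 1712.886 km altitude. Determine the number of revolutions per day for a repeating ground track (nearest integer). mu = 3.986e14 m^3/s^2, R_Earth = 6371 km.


r = 8.083886e+06 m
T = 2*pi*sqrt(r^3/mu) = 7233.3835 s = 120.5564 min
revs/day = 1440 / 120.5564 = 11.9446
Rounded: 12 revolutions per day

12 revolutions per day


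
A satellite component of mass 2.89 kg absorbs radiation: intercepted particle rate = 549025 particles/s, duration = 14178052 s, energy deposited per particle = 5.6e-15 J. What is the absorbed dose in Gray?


Total energy deposited = rate * time * E_per
  = 549025 * 14178052 * 5.6e-15 = 0.04359099 J
Dose = E_total / mass = 0.04359099 / 2.89
Dose = 0.01508339 Gy

0.0151 Gy


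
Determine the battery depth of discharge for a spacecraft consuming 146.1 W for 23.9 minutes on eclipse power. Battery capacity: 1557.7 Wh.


E_used = P * t / 60 = 146.1 * 23.9 / 60 = 58.1965 Wh
DOD = E_used / E_total * 100 = 58.1965 / 1557.7 * 100
DOD = 3.7361 %

3.7361 %


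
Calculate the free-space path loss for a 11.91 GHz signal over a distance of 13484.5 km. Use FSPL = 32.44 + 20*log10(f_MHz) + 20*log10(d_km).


f = 11.91 GHz = 11910.0000 MHz
d = 13484.5 km
FSPL = 32.44 + 20*log10(11910.0000) + 20*log10(13484.5)
FSPL = 32.44 + 81.5182 + 82.5967
FSPL = 196.5549 dB

196.5549 dB


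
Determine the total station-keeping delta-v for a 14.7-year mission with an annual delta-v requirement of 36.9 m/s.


dV = rate * years = 36.9 * 14.7
dV = 542.4300 m/s

542.4300 m/s


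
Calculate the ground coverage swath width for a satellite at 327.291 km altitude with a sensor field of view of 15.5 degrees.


FOV = 15.5 deg = 0.270526 rad
swath = 2 * alt * tan(FOV/2) = 2 * 327.291 * tan(0.135263)
swath = 2 * 327.291 * 0.136094
swath = 89.0847 km

89.0847 km


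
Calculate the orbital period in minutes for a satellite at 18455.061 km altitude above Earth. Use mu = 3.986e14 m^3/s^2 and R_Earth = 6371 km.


r = 24826.0610 km = 2.4826061e+07 m
T = 2*pi*sqrt(r^3/mu) = 2*pi*sqrt(1.5301128e+22 / 3.986e14)
T = 38928.9732 s = 648.8162 min

648.8162 minutes


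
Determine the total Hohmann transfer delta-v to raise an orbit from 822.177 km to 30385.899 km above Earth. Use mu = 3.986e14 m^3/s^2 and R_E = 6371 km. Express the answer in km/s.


r1 = 7193.1770 km = 7.193177e+06 m
r2 = 36756.8990 km = 3.6756899e+07 m
dv1 = sqrt(mu/r1)*(sqrt(2*r2/(r1+r2)) - 1) = 2183.4531 m/s
dv2 = sqrt(mu/r2)*(1 - sqrt(2*r1/(r1+r2))) = 1408.9966 m/s
total dv = |dv1| + |dv2| = 2183.4531 + 1408.9966 = 3592.4497 m/s = 3.5924 km/s

3.5924 km/s


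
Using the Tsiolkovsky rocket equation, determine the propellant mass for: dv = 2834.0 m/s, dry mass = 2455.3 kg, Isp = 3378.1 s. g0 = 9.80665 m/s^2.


ve = Isp * g0 = 3378.1 * 9.80665 = 33127.844365 m/s
mass ratio = exp(dv/ve) = exp(2834.0/33127.844365) = 1.08931316
m_prop = m_dry * (mr - 1) = 2455.3 * (1.08931316 - 1)
m_prop = 219.2906 kg

219.2906 kg


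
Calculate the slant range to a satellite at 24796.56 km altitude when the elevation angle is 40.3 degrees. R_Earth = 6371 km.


h = 24796.56 km, el = 40.3 deg
d = -R_E*sin(el) + sqrt((R_E*sin(el))^2 + 2*R_E*h + h^2)
d = -6371.0000*sin(0.7033677) + sqrt((6371.0000*0.6467898)^2 + 2*6371.0000*24796.56 + 24796.56^2)
d = 26665.7816 km

26665.7816 km


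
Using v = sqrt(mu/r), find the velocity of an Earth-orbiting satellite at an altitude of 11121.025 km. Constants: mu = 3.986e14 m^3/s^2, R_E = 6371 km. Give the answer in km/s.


r = R_E + alt = 6371.0 + 11121.025 = 17492.0250 km = 1.7492025e+07 m
v = sqrt(mu/r) = sqrt(3.986e14 / 1.7492025e+07) = 4773.6283 m/s = 4.7736 km/s

4.7736 km/s


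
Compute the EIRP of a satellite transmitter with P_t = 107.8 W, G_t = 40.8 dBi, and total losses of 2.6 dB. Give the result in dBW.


Pt = 107.8 W = 20.3262 dBW
EIRP = Pt_dBW + Gt - losses = 20.3262 + 40.8 - 2.6 = 58.5262 dBW

58.5262 dBW


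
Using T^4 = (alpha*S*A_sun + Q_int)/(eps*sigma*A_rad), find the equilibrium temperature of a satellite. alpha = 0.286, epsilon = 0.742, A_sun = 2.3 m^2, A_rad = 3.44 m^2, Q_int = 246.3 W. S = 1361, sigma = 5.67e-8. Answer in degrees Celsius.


Numerator = alpha*S*A_sun + Q_int = 0.286*1361*2.3 + 246.3 = 1141.5658 W
Denominator = eps*sigma*A_rad = 0.742*5.67e-8*3.44 = 1.4472562e-07 W/K^4
T^4 = 7.8877937e+09 K^4
T = 298.0155 K = 24.8655 C

24.8655 degrees Celsius


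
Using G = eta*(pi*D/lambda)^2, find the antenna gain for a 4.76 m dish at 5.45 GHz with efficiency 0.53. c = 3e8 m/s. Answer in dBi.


lambda = c/f = 3e8 / 5.45e+09 = 0.05504587 m
G = eta*(pi*D/lambda)^2 = 0.53*(pi*4.76/0.05504587)^2
G = 39114.7011 (linear)
G = 10*log10(39114.7011) = 45.9234 dBi

45.9234 dBi


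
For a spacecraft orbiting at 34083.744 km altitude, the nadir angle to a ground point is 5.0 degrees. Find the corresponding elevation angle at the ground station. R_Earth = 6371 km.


r = R_E + alt = 40454.7440 km
Law of sines in the satellite / Earth-center / ground-point triangle:
  sin(nadir)/R_E = sin(90 + el)/r  =>  cos(el) = (r/R_E)*sin(nadir)
cos(el) = (40454.7440 / 6371.0000) * sin(5.0 deg) = 0.5534238
el = arccos(0.5534238) = 56.3978 deg
(Earth-central angle = 90 - nadir - el = 28.6022 deg)

56.3978 degrees


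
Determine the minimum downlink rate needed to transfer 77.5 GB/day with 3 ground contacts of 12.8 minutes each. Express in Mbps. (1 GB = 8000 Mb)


total contact time = 3 * 12.8 * 60 = 2304.0000 s
data = 77.5 GB = 620000.0000 Mb
rate = 620000.0000 / 2304.0000 = 269.0972 Mbps

269.0972 Mbps


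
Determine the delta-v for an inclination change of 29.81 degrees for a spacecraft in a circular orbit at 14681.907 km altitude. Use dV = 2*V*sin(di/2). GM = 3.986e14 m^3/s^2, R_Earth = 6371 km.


r = 21052.9070 km = 2.1052907e+07 m
V = sqrt(mu/r) = 4351.2357 m/s
di = 29.81 deg = 0.5202827 rad
dV = 2*V*sin(di/2) = 2*4351.2357*sin(0.2601413)
dV = 2238.4247 m/s = 2.2384 km/s

2.2384 km/s


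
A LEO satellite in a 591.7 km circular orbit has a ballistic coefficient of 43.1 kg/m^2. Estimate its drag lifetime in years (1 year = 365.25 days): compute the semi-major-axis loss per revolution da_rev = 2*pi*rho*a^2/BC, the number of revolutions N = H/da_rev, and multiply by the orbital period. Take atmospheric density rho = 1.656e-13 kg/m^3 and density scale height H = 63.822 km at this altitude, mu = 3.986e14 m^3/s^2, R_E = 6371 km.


a = R_E + alt = 6962.7000 km = 6.9627e+06 m
da_rev = 2*pi*rho*a^2/BC = 2*pi*1.656e-13*(6.9627e+06)^2/43.1 = 1.170357 m per revolution
N = H/da_rev = 63822.0000 m / 1.170357 m = 54532.0862 revolutions
P = 2*pi*sqrt(a^3/mu) = 5781.9955 s
lifetime = N*P = 54532.0862 * 5781.9955 = 3.1530427e+08 s = 3649.3550 days
years = 3649.3550 / 365.25 = 9.9914 years

9.9914 years


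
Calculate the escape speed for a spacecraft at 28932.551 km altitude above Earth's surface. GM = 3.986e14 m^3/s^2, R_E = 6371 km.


r = 6371.0 + 28932.551 = 35303.5510 km = 3.5303551e+07 m
v_esc = sqrt(2*mu/r) = sqrt(2*3.986e14 / 3.5303551e+07)
v_esc = 4751.9783 m/s = 4.7520 km/s

4.7520 km/s


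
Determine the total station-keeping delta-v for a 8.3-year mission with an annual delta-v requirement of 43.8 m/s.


dV = rate * years = 43.8 * 8.3
dV = 363.5400 m/s

363.5400 m/s


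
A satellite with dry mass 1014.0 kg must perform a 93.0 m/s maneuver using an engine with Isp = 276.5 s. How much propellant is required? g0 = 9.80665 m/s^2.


ve = Isp * g0 = 276.5 * 9.80665 = 2711.538725 m/s
mass ratio = exp(dv/ve) = exp(93.0/2711.538725) = 1.03489282
m_prop = m_dry * (mr - 1) = 1014.0 * (1.03489282 - 1)
m_prop = 35.3813 kg

35.3813 kg


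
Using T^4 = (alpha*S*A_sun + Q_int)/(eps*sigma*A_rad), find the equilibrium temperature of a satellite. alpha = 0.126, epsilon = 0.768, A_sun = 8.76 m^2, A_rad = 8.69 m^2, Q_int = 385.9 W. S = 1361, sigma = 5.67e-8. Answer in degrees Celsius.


Numerator = alpha*S*A_sun + Q_int = 0.126*1361*8.76 + 385.9 = 1888.1174 W
Denominator = eps*sigma*A_rad = 0.768*5.67e-8*8.69 = 3.7841126e-07 W/K^4
T^4 = 4.9895908e+09 K^4
T = 265.7763 K = -7.3737 C

-7.3737 degrees Celsius


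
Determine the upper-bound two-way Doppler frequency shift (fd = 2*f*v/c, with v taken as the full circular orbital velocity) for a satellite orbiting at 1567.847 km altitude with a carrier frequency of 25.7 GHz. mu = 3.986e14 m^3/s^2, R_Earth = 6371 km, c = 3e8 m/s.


r = 7.938847e+06 m
v = sqrt(mu/r) = 7085.8170 m/s (worst-case radial velocity)
f = 25.7 GHz = 2.57e+10 Hz
fd = 2*f*v/c = 2*2.57e+10*7085.8170/3.0e+08
fd = 1.2140366e+06 Hz

1.2140e+06 Hz


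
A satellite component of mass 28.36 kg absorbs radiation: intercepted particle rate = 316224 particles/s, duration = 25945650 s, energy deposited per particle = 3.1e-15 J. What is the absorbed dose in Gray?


Total energy deposited = rate * time * E_per
  = 316224 * 25945650 * 3.1e-15 = 0.02543438 J
Dose = E_total / mass = 0.02543438 / 28.36
Dose = 8.9683975e-04 Gy

8.9684e-04 Gy


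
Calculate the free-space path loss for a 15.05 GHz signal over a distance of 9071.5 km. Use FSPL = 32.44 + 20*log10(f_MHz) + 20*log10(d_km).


f = 15.05 GHz = 15050.0000 MHz
d = 9071.5 km
FSPL = 32.44 + 20*log10(15050.0000) + 20*log10(9071.5)
FSPL = 32.44 + 83.5507 + 79.1536
FSPL = 195.1443 dB

195.1443 dB


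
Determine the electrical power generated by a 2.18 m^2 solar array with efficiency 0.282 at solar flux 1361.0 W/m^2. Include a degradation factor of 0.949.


P = area * eta * S * degradation
P = 2.18 * 0.282 * 1361.0 * 0.949
P = 794.0173 W

794.0173 W


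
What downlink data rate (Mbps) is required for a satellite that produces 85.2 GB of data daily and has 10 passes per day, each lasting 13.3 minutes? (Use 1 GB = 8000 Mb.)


total contact time = 10 * 13.3 * 60 = 7980.0000 s
data = 85.2 GB = 681600.0000 Mb
rate = 681600.0000 / 7980.0000 = 85.4135 Mbps

85.4135 Mbps


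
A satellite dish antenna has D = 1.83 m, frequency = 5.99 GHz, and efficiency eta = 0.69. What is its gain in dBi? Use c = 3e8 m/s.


lambda = c/f = 3e8 / 5.99e+09 = 0.05008347 m
G = eta*(pi*D/lambda)^2 = 0.69*(pi*1.83/0.05008347)^2
G = 9092.0570 (linear)
G = 10*log10(9092.0570) = 39.5866 dBi

39.5866 dBi


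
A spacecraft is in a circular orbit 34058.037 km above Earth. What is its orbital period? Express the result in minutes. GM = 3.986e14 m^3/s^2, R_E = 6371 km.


r = 40429.0370 km = 4.0429037e+07 m
T = 2*pi*sqrt(r^3/mu) = 2*pi*sqrt(6.6081545e+22 / 3.986e14)
T = 80900.5206 s = 1348.3420 min

1348.3420 minutes


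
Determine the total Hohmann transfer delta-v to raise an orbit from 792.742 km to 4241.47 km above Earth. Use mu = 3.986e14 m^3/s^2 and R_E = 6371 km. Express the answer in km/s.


r1 = 7163.7420 km = 7.163742e+06 m
r2 = 10612.4700 km = 1.061247e+07 m
dv1 = sqrt(mu/r1)*(sqrt(2*r2/(r1+r2)) - 1) = 691.5284 m/s
dv2 = sqrt(mu/r2)*(1 - sqrt(2*r1/(r1+r2))) = 626.5221 m/s
total dv = |dv1| + |dv2| = 691.5284 + 626.5221 = 1318.0506 m/s = 1.3181 km/s

1.3181 km/s


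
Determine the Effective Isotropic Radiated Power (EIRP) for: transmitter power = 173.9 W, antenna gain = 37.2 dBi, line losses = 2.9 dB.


Pt = 173.9 W = 22.4030 dBW
EIRP = Pt_dBW + Gt - losses = 22.4030 + 37.2 - 2.9 = 56.7030 dBW

56.7030 dBW


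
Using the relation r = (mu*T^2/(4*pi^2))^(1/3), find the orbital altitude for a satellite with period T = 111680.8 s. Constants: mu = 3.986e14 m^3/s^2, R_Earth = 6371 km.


T = 111680.8 s
r = (mu*T^2/(4*pi^2))^(1/3) = (3.986e14 * 111680.8^2 / (4*pi^2))^(1/3)
r = 5.0123901e+07 m = 50123.9010 km
alt = r - R_E = 50123.9010 - 6371 = 43752.9010 km

43752.9010 km


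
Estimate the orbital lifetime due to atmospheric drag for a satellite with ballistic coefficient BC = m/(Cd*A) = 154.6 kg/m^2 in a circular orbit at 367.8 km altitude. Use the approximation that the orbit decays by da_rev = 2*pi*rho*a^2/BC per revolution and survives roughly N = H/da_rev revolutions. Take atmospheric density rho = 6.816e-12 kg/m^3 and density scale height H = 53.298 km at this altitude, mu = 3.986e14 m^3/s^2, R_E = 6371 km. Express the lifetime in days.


a = R_E + alt = 6738.8000 km = 6.7388e+06 m
da_rev = 2*pi*rho*a^2/BC = 2*pi*6.816e-12*(6.7388e+06)^2/154.6 = 12.579550 m per revolution
N = H/da_rev = 53298.0000 m / 12.579550 m = 4236.8766 revolutions
P = 2*pi*sqrt(a^3/mu) = 5505.3517 s
lifetime = N*P = 4236.8766 * 5505.3517 = 2.3325496e+07 s = 269.9710 days

269.9710 days


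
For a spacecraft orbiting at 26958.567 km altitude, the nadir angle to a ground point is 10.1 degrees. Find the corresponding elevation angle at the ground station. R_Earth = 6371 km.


r = R_E + alt = 33329.5670 km
Law of sines in the satellite / Earth-center / ground-point triangle:
  sin(nadir)/R_E = sin(90 + el)/r  =>  cos(el) = (r/R_E)*sin(nadir)
cos(el) = (33329.5670 / 6371.0000) * sin(10.1 deg) = 0.9174222
el = arccos(0.9174222) = 23.4479 deg
(Earth-central angle = 90 - nadir - el = 56.4521 deg)

23.4479 degrees


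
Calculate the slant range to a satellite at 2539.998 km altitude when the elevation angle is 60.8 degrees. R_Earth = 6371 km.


h = 2539.998 km, el = 60.8 deg
d = -R_E*sin(el) + sqrt((R_E*sin(el))^2 + 2*R_E*h + h^2)
d = -6371.0000*sin(1.0612) + sqrt((6371.0000*0.8729221)^2 + 2*6371.0000*2539.998 + 2539.998^2)
d = 2789.9765 km

2789.9765 km


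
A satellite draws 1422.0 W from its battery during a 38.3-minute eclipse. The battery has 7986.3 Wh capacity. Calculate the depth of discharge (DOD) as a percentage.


E_used = P * t / 60 = 1422.0 * 38.3 / 60 = 907.7100 Wh
DOD = E_used / E_total * 100 = 907.7100 / 7986.3 * 100
DOD = 11.3658 %

11.3658 %


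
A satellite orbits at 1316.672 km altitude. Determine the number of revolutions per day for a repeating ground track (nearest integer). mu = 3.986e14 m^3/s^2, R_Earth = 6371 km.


r = 7.687672e+06 m
T = 2*pi*sqrt(r^3/mu) = 6708.1612 s = 111.8027 min
revs/day = 1440 / 111.8027 = 12.8798
Rounded: 13 revolutions per day

13 revolutions per day


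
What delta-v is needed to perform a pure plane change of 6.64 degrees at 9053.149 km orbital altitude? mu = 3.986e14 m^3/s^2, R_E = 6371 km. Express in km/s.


r = 15424.1490 km = 1.5424149e+07 m
V = sqrt(mu/r) = 5083.5610 m/s
di = 6.64 deg = 0.1158899 rad
dV = 2*V*sin(di/2) = 2*5083.5610*sin(0.05794493)
dV = 588.8036 m/s = 0.5888036 km/s

0.5888 km/s


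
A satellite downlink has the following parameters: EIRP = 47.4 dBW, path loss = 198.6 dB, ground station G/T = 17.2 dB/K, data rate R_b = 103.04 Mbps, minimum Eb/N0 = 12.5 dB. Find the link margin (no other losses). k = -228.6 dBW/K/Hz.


C/N0 = EIRP - FSPL + G/T - k = 47.4 - 198.6 + 17.2 - (-228.6)
C/N0 = 94.6000 dB-Hz
R_b = 103.04 Mbps = 1.0304e+08 bps -> 10*log10(R_b) = 80.1301 dB-Hz
Eb/N0 = C/N0 - 10*log10(R_b) = 94.6000 - 80.1301 = 14.4699 dB
Margin = Eb/N0 - Eb/N0_req = 14.4699 - 12.5 = 1.9699 dB (link closes)

1.9699 dB


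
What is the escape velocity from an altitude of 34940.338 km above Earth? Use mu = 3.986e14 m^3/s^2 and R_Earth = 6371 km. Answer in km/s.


r = 6371.0 + 34940.338 = 41311.3380 km = 4.1311338e+07 m
v_esc = sqrt(2*mu/r) = sqrt(2*3.986e14 / 4.1311338e+07)
v_esc = 4392.8767 m/s = 4.3929 km/s

4.3929 km/s


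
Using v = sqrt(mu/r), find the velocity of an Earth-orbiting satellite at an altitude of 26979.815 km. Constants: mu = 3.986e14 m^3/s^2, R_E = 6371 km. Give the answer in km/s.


r = R_E + alt = 6371.0 + 26979.815 = 33350.8150 km = 3.3350815e+07 m
v = sqrt(mu/r) = sqrt(3.986e14 / 3.3350815e+07) = 3457.1277 m/s = 3.4571 km/s

3.4571 km/s


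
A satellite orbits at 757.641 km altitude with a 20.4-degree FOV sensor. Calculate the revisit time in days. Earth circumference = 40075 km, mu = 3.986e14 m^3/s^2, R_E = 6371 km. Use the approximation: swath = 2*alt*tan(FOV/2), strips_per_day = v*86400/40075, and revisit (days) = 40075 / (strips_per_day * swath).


swath = 2*757.641*tan(0.1780236) = 272.6423 km
v = sqrt(mu/r) = 7477.6524 m/s = 7.4777 km/s
strips/day = v*86400/40075 = 7.4777*86400/40075 = 16.1215
coverage/day = strips * swath = 16.1215 * 272.6423 = 4395.4027 km
revisit = 40075 / 4395.4027 = 9.1175 days

9.1175 days


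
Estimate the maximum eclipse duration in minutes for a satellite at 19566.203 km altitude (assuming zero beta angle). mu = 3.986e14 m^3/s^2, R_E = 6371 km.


r = 25937.2030 km
T = 692.8587 min
Eclipse fraction = arcsin(R_E/r)/pi = arcsin(6371.0000/25937.2030)/pi
= arcsin(0.2456317)/pi = 0.07899539
Eclipse duration = 0.07899539 * 692.8587 = 54.7326 min

54.7326 minutes


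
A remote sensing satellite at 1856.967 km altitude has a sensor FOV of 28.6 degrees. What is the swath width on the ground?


FOV = 28.6 deg = 0.4991642 rad
swath = 2 * alt * tan(FOV/2) = 2 * 1856.967 * tan(0.2495821)
swath = 2 * 1856.967 * 0.2548968
swath = 946.6699 km

946.6699 km


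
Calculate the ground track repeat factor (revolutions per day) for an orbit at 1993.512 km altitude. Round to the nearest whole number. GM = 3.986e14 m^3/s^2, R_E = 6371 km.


r = 8.364512e+06 m
T = 2*pi*sqrt(r^3/mu) = 7613.2858 s = 126.8881 min
revs/day = 1440 / 126.8881 = 11.3486
Rounded: 11 revolutions per day

11 revolutions per day


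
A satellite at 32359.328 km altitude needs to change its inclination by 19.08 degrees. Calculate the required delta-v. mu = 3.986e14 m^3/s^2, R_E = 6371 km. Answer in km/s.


r = 38730.3280 km = 3.8730328e+07 m
V = sqrt(mu/r) = 3208.0643 m/s
di = 19.08 deg = 0.3330088 rad
dV = 2*V*sin(di/2) = 2*3208.0643*sin(0.1665044)
dV = 1063.3843 m/s = 1.0634 km/s

1.0634 km/s


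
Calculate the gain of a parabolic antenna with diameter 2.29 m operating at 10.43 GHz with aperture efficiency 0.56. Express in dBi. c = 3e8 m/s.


lambda = c/f = 3e8 / 1.043e+10 = 0.02876318 m
G = eta*(pi*D/lambda)^2 = 0.56*(pi*2.29/0.02876318)^2
G = 35033.6062 (linear)
G = 10*log10(35033.6062) = 45.4448 dBi

45.4448 dBi


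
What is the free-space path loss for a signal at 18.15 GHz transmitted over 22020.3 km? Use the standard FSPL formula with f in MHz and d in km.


f = 18.15 GHz = 18150.0000 MHz
d = 22020.3 km
FSPL = 32.44 + 20*log10(18150.0000) + 20*log10(22020.3)
FSPL = 32.44 + 85.1775 + 86.8565
FSPL = 204.4740 dB

204.4740 dB


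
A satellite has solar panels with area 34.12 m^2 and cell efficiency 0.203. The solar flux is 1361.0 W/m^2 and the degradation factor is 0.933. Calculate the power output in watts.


P = area * eta * S * degradation
P = 34.12 * 0.203 * 1361.0 * 0.933
P = 8795.1820 W

8795.1820 W


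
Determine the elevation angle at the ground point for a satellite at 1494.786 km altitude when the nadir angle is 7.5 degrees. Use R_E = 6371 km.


r = R_E + alt = 7865.7860 km
Law of sines in the satellite / Earth-center / ground-point triangle:
  sin(nadir)/R_E = sin(90 + el)/r  =>  cos(el) = (r/R_E)*sin(nadir)
cos(el) = (7865.7860 / 6371.0000) * sin(7.5 deg) = 0.1611507
el = arccos(0.1611507) = 80.7263 deg
(Earth-central angle = 90 - nadir - el = 1.7737 deg)

80.7263 degrees


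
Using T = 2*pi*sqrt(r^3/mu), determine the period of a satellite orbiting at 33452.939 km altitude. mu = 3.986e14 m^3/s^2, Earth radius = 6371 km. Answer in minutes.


r = 39823.9390 km = 3.9823939e+07 m
T = 2*pi*sqrt(r^3/mu) = 2*pi*sqrt(6.3158621e+22 / 3.986e14)
T = 79091.0866 s = 1318.1848 min

1318.1848 minutes


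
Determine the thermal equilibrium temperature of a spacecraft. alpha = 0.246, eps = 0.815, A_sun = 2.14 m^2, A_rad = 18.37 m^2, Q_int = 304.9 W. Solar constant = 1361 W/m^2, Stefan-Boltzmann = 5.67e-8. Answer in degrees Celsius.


Numerator = alpha*S*A_sun + Q_int = 0.246*1361*2.14 + 304.9 = 1021.3848 W
Denominator = eps*sigma*A_rad = 0.815*5.67e-8*18.37 = 8.4888689e-07 W/K^4
T^4 = 1.2032049e+09 K^4
T = 186.2451 K = -86.9049 C

-86.9049 degrees Celsius


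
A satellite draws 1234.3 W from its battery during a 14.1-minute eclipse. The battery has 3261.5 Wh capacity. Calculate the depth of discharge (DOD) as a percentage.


E_used = P * t / 60 = 1234.3 * 14.1 / 60 = 290.0605 Wh
DOD = E_used / E_total * 100 = 290.0605 / 3261.5 * 100
DOD = 8.8935 %

8.8935 %


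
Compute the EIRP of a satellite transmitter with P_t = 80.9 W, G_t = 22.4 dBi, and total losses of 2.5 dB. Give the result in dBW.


Pt = 80.9 W = 19.0795 dBW
EIRP = Pt_dBW + Gt - losses = 19.0795 + 22.4 - 2.5 = 38.9795 dBW

38.9795 dBW


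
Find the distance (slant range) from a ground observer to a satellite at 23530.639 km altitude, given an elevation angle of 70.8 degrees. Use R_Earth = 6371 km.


h = 23530.639 km, el = 70.8 deg
d = -R_E*sin(el) + sqrt((R_E*sin(el))^2 + 2*R_E*h + h^2)
d = -6371.0000*sin(1.2357) + sqrt((6371.0000*0.9443764)^2 + 2*6371.0000*23530.639 + 23530.639^2)
d = 23811.5211 km

23811.5211 km


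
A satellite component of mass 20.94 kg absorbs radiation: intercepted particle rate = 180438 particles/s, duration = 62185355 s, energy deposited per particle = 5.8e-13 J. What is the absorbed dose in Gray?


Total energy deposited = rate * time * E_per
  = 180438 * 62185355 * 5.8e-13 = 6.5079 J
Dose = E_total / mass = 6.5079 / 20.94
Dose = 0.3107903 Gy

0.3108 Gy


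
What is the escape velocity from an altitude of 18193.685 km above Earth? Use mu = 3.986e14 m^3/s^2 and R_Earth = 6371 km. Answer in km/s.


r = 6371.0 + 18193.685 = 24564.6850 km = 2.4564685e+07 m
v_esc = sqrt(2*mu/r) = sqrt(2*3.986e14 / 2.4564685e+07)
v_esc = 5696.7616 m/s = 5.6968 km/s

5.6968 km/s


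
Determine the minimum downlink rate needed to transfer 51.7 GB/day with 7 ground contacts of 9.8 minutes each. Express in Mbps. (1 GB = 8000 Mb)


total contact time = 7 * 9.8 * 60 = 4116.0000 s
data = 51.7 GB = 413600.0000 Mb
rate = 413600.0000 / 4116.0000 = 100.4859 Mbps

100.4859 Mbps


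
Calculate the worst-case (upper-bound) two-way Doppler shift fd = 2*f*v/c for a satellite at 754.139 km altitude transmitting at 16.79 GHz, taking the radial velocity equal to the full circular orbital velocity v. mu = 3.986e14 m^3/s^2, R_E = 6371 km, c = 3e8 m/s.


r = 7.125139e+06 m
v = sqrt(mu/r) = 7479.4898 m/s (worst-case radial velocity)
f = 16.79 GHz = 1.679e+10 Hz
fd = 2*f*v/c = 2*1.679e+10*7479.4898/3.0e+08
fd = 837204.2295 Hz

837204.2295 Hz


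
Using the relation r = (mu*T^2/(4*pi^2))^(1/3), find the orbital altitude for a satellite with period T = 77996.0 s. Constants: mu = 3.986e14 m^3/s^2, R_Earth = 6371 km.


T = 77996.0 s
r = (mu*T^2/(4*pi^2))^(1/3) = (3.986e14 * 77996.0^2 / (4*pi^2))^(1/3)
r = 3.9455487e+07 m = 39455.4868 km
alt = r - R_E = 39455.4868 - 6371 = 33084.4868 km

33084.4868 km


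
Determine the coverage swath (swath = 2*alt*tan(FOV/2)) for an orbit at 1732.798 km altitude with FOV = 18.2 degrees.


FOV = 18.2 deg = 0.3176499 rad
swath = 2 * alt * tan(FOV/2) = 2 * 1732.798 * tan(0.158825)
swath = 2 * 1732.798 * 0.160174
swath = 555.0985 km

555.0985 km


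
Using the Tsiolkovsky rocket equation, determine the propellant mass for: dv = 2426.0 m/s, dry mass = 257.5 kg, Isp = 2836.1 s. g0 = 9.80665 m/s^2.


ve = Isp * g0 = 2836.1 * 9.80665 = 27812.640065 m/s
mass ratio = exp(dv/ve) = exp(2426.0/27812.640065) = 1.09114383
m_prop = m_dry * (mr - 1) = 257.5 * (1.09114383 - 1)
m_prop = 23.4695 kg

23.4695 kg


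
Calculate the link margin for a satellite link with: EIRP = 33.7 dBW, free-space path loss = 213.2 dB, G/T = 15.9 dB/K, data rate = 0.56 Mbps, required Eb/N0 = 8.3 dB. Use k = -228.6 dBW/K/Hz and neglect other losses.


C/N0 = EIRP - FSPL + G/T - k = 33.7 - 213.2 + 15.9 - (-228.6)
C/N0 = 65.0000 dB-Hz
R_b = 0.56 Mbps = 560000.0000 bps -> 10*log10(R_b) = 57.4819 dB-Hz
Eb/N0 = C/N0 - 10*log10(R_b) = 65.0000 - 57.4819 = 7.5181 dB
Margin = Eb/N0 - Eb/N0_req = 7.5181 - 8.3 = -0.7818803 dB (negative margin: link does not close)

-0.7819 dB


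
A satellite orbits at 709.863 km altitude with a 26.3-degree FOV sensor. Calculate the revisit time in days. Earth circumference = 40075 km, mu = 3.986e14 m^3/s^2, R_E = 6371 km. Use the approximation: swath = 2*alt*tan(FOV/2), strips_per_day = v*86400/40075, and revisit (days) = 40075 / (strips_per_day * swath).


swath = 2*709.863*tan(0.2295108) = 331.6869 km
v = sqrt(mu/r) = 7502.8377 m/s = 7.5028 km/s
strips/day = v*86400/40075 = 7.5028*86400/40075 = 16.1758
coverage/day = strips * swath = 16.1758 * 331.6869 = 5365.3008 km
revisit = 40075 / 5365.3008 = 7.4693 days

7.4693 days


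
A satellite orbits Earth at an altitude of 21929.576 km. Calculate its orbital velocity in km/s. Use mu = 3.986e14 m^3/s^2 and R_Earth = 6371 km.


r = R_E + alt = 6371.0 + 21929.576 = 28300.5760 km = 2.8300576e+07 m
v = sqrt(mu/r) = sqrt(3.986e14 / 2.8300576e+07) = 3752.9347 m/s = 3.7529 km/s

3.7529 km/s


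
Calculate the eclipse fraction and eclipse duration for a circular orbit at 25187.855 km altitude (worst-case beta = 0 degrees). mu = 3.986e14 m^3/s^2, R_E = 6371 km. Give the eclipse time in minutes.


r = 31558.8550 km
T = 929.9119 min
Eclipse fraction = arcsin(R_E/r)/pi = arcsin(6371.0000/31558.8550)/pi
= arcsin(0.2018768)/pi = 0.06470405
Eclipse duration = 0.06470405 * 929.9119 = 60.1691 min

60.1691 minutes


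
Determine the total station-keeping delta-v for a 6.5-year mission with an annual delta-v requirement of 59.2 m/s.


dV = rate * years = 59.2 * 6.5
dV = 384.8000 m/s

384.8000 m/s


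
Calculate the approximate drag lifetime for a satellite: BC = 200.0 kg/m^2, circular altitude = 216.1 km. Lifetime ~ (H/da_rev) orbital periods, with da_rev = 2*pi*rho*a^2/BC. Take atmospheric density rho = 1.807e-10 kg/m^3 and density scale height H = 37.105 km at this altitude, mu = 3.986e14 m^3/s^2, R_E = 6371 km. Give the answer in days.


a = R_E + alt = 6587.1000 km = 6.5871e+06 m
da_rev = 2*pi*rho*a^2/BC = 2*pi*1.807e-10*(6.5871e+06)^2/200.0 = 246.318221 m per revolution
N = H/da_rev = 37105.0000 m / 246.318221 m = 150.6385 revolutions
P = 2*pi*sqrt(a^3/mu) = 5320.5019 s
lifetime = N*P = 150.6385 * 5320.5019 = 801472.2749 s = 9.2763 days

9.2763 days


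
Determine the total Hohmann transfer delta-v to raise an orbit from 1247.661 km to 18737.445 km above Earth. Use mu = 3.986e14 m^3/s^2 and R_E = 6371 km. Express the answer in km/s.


r1 = 7618.6610 km = 7.618661e+06 m
r2 = 25108.4450 km = 2.5108445e+07 m
dv1 = sqrt(mu/r1)*(sqrt(2*r2/(r1+r2)) - 1) = 1726.6627 m/s
dv2 = sqrt(mu/r2)*(1 - sqrt(2*r1/(r1+r2))) = 1265.6742 m/s
total dv = |dv1| + |dv2| = 1726.6627 + 1265.6742 = 2992.3370 m/s = 2.9923 km/s

2.9923 km/s


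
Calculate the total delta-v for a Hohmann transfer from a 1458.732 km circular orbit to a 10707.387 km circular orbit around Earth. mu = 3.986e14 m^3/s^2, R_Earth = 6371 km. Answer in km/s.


r1 = 7829.7320 km = 7.829732e+06 m
r2 = 17078.3870 km = 1.7078387e+07 m
dv1 = sqrt(mu/r1)*(sqrt(2*r2/(r1+r2)) - 1) = 1220.3012 m/s
dv2 = sqrt(mu/r2)*(1 - sqrt(2*r1/(r1+r2))) = 1000.5228 m/s
total dv = |dv1| + |dv2| = 1220.3012 + 1000.5228 = 2220.8241 m/s = 2.2208 km/s

2.2208 km/s


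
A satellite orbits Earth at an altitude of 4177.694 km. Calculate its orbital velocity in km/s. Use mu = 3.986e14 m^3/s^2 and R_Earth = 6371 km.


r = R_E + alt = 6371.0 + 4177.694 = 10548.6940 km = 1.0548694e+07 m
v = sqrt(mu/r) = sqrt(3.986e14 / 1.0548694e+07) = 6147.0862 m/s = 6.1471 km/s

6.1471 km/s


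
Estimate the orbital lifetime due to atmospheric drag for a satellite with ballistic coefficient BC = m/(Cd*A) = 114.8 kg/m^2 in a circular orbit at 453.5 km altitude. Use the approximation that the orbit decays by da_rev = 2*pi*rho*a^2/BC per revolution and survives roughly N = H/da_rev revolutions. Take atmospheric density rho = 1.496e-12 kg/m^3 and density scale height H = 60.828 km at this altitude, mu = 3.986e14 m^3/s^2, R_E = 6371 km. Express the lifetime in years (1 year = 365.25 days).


a = R_E + alt = 6824.5000 km = 6.8245e+06 m
da_rev = 2*pi*rho*a^2/BC = 2*pi*1.496e-12*(6.8245e+06)^2/114.8 = 3.813390 m per revolution
N = H/da_rev = 60828.0000 m / 3.813390 m = 15951.1606 revolutions
P = 2*pi*sqrt(a^3/mu) = 5610.7056 s
lifetime = N*P = 15951.1606 * 5610.7056 = 8.9497265e+07 s = 1035.8480 days
years = 1035.8480 / 365.25 = 2.8360 years

2.8360 years


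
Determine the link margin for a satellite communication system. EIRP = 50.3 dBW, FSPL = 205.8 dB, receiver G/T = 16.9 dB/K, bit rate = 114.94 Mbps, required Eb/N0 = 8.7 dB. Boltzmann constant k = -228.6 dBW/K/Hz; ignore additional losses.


C/N0 = EIRP - FSPL + G/T - k = 50.3 - 205.8 + 16.9 - (-228.6)
C/N0 = 90.0000 dB-Hz
R_b = 114.94 Mbps = 1.1494e+08 bps -> 10*log10(R_b) = 80.6047 dB-Hz
Eb/N0 = C/N0 - 10*log10(R_b) = 90.0000 - 80.6047 = 9.3953 dB
Margin = Eb/N0 - Eb/N0_req = 9.3953 - 8.7 = 0.6952881 dB (link closes)

0.6953 dB


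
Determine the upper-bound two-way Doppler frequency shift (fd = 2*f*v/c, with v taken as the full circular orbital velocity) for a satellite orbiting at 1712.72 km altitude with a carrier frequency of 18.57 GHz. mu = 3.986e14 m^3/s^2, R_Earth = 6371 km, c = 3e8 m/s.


r = 8.08372e+06 m
v = sqrt(mu/r) = 7022.0354 m/s (worst-case radial velocity)
f = 18.57 GHz = 1.857e+10 Hz
fd = 2*f*v/c = 2*1.857e+10*7022.0354/3.0e+08
fd = 869327.9856 Hz

869327.9856 Hz


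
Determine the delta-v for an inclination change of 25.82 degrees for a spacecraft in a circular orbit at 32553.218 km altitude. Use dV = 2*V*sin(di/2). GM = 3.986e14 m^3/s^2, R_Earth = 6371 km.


r = 38924.2180 km = 3.8924218e+07 m
V = sqrt(mu/r) = 3200.0643 m/s
di = 25.82 deg = 0.450644 rad
dV = 2*V*sin(di/2) = 2*3200.0643*sin(0.225322)
dV = 1429.9183 m/s = 1.4299 km/s

1.4299 km/s


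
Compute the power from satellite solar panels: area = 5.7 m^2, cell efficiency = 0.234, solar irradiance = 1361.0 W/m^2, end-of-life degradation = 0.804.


P = area * eta * S * degradation
P = 5.7 * 0.234 * 1361.0 * 0.804
P = 1459.5026 W

1459.5026 W


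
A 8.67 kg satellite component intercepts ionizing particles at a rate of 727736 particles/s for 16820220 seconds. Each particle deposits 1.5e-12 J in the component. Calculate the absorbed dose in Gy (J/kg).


Total energy deposited = rate * time * E_per
  = 727736 * 16820220 * 1.5e-12 = 18.3610 J
Dose = E_total / mass = 18.3610 / 8.67
Dose = 2.1178 Gy

2.1178 Gy


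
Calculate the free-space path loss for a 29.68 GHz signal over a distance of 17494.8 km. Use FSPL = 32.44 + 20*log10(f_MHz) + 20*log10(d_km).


f = 29.68 GHz = 29680.0000 MHz
d = 17494.8 km
FSPL = 32.44 + 20*log10(29680.0000) + 20*log10(17494.8)
FSPL = 32.44 + 89.4493 + 84.8582
FSPL = 206.7475 dB

206.7475 dB


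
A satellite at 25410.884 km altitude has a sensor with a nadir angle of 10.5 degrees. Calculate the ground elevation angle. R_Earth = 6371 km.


r = R_E + alt = 31781.8840 km
Law of sines in the satellite / Earth-center / ground-point triangle:
  sin(nadir)/R_E = sin(90 + el)/r  =>  cos(el) = (r/R_E)*sin(nadir)
cos(el) = (31781.8840 / 6371.0000) * sin(10.5 deg) = 0.9090862
el = arccos(0.9090862) = 24.6206 deg
(Earth-central angle = 90 - nadir - el = 54.8794 deg)

24.6206 degrees


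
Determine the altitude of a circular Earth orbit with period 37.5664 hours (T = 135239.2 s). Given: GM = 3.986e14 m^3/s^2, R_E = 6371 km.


T = 135239.2 s
r = (mu*T^2/(4*pi^2))^(1/3) = (3.986e14 * 135239.2^2 / (4*pi^2))^(1/3)
r = 5.6945697e+07 m = 56945.6972 km
alt = r - R_E = 56945.6972 - 6371 = 50574.6972 km

50574.6972 km
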